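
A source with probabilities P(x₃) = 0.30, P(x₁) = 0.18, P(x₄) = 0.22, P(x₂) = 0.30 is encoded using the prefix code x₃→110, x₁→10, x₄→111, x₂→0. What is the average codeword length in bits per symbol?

2.22 bits/symbol

L̄ = Σ pᵢ·ℓᵢ = 0.30·3 + 0.18·2 + 0.22·3 + 0.30·1 = 2.22 bits/symbol.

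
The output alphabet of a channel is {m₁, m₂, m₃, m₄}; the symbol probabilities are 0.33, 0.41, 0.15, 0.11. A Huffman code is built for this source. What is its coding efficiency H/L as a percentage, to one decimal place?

98.2%

Entropy H = −Σ p log₂ p ≈ 1.8160 bits.
Huffman merges: 11/100+3/20→13/50; 13/50+33/100→59/100; 41/100+59/100→1. L = 37/20 ≈ 1.8500.
Efficiency = H/L = 1.8160/1.8500 = 98.2%.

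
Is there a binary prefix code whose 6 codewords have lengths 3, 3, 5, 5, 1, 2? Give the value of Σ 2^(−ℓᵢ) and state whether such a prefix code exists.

1.0625; no

With common denominator 2^5 = 32: Σ 2^(−ℓᵢ) = 4/32 + 4/32 + 1/32 + 1/32 + 16/32 + 8/32 = 34/32 = 1.0625.
Kraft's inequality requires Σ ≤ 1; here Σ = 1.0625 > 1, so no such prefix code exists.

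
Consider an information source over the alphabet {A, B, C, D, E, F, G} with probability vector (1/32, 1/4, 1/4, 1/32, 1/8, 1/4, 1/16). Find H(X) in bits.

Each probability is a power of 1/2, so log₂(1/p) is an integer.
H = Σ p·log₂(1/p) = 1/32·5 + 1/4·2 + 1/4·2 + 1/32·5 + 1/8·3 + 1/4·2 + 1/16·4 = 2.4375 bits.

2.4375 bits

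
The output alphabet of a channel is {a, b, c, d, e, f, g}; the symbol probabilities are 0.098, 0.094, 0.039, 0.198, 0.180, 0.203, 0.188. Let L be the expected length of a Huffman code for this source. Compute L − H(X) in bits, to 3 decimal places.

0.072 bits

Entropy H = −Σ p log₂ p ≈ 2.6598 bits.
Huffman merges: 39/1000+47/500→133/1000; 49/500+133/1000→231/1000; 9/50+47/250→46/125; 99/500+203/1000→401/1000; 231/1000+46/125→599/1000; 401/1000+599/1000→1. L = 683/250 ≈ 2.7320.
L − H = 2.7320 − 2.6598 = 0.072 bits.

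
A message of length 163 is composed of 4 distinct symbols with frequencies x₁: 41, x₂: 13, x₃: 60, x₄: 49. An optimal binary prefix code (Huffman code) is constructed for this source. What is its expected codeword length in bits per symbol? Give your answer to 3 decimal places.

Probabilities are the counts divided by 163.
Repeatedly combine the two least-probable nodes; the expected code length is the sum of the merged weights.
merge 13/163 + 41/163 → 54/163
merge 49/163 + 54/163 → 103/163
merge 60/163 + 103/163 → 1
L = 54/163 + 103/163 + 1 = 320/163 ≈ 1.963 bits/symbol.

1.963 bits/symbol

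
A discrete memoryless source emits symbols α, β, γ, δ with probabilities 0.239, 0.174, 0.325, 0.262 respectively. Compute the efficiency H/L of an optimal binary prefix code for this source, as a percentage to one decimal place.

Entropy H = −Σ p log₂ p ≈ 1.9658 bits.
Huffman merges: 87/500+239/1000→413/1000; 131/500+13/40→587/1000; 413/1000+587/1000→1. L = 2 ≈ 2.0000.
Efficiency = H/L = 1.9658/2.0000 = 98.3%.

98.3%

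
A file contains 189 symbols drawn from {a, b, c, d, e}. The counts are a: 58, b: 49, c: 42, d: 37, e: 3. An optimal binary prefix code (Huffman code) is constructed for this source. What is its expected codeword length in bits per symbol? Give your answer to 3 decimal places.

Probabilities are the counts divided by 189.
Repeatedly combine the two least-probable nodes; the expected code length is the sum of the merged weights.
merge 1/63 + 37/189 → 40/189
merge 40/189 + 2/9 → 82/189
merge 7/27 + 58/189 → 107/189
merge 82/189 + 107/189 → 1
L = 40/189 + 82/189 + 107/189 + 1 = 418/189 ≈ 2.212 bits/symbol.

2.212 bits/symbol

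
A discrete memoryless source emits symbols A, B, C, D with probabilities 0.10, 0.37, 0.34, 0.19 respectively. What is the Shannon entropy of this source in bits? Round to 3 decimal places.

1.847 bits

H = −Σ pᵢ log₂ pᵢ.
−0.10·log₂(0.10) = 0.3322
−0.37·log₂(0.37) = 0.5307
−0.34·log₂(0.34) = 0.5292
−0.19·log₂(0.19) = 0.4552
Sum ≈ 1.8473 → 1.847 bits.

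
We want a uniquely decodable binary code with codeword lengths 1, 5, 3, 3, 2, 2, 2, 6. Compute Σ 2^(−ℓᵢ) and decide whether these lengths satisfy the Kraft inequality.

1.546875; no

With common denominator 2^6 = 64: Σ 2^(−ℓᵢ) = 32/64 + 2/64 + 8/64 + 8/64 + 16/64 + 16/64 + 16/64 + 1/64 = 99/64 = 1.546875.
Kraft's inequality requires Σ ≤ 1; here Σ = 1.546875 > 1, so no such prefix code exists.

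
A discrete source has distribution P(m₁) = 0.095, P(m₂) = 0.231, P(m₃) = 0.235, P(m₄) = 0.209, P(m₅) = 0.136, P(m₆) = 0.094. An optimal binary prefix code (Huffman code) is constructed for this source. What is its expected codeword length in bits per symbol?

2.514 bits/symbol

Repeatedly combine the two least-probable nodes; the expected code length is the sum of the merged weights.
merge 47/500 + 19/200 → 189/1000
merge 17/125 + 189/1000 → 13/40
merge 209/1000 + 231/1000 → 11/25
merge 47/200 + 13/40 → 14/25
merge 11/25 + 14/25 → 1
L = 189/1000 + 13/40 + 11/25 + 14/25 + 1 = 1257/500 = 2.514 bits/symbol.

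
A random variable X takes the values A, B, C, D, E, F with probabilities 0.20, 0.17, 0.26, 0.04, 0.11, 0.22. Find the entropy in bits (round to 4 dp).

H = −Σ pᵢ log₂ pᵢ.
−0.20·log₂(0.20) = 0.4644
−0.17·log₂(0.17) = 0.4346
−0.26·log₂(0.26) = 0.5053
−0.04·log₂(0.04) = 0.1858
−0.11·log₂(0.11) = 0.3503
−0.22·log₂(0.22) = 0.4806
Sum ≈ 2.4209 → 2.4209 bits.

2.4209 bits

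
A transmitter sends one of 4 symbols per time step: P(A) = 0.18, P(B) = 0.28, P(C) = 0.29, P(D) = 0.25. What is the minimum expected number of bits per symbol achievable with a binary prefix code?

Repeatedly combine the two least-probable nodes; the expected code length is the sum of the merged weights.
merge 9/50 + 1/4 → 43/100
merge 7/25 + 29/100 → 57/100
merge 43/100 + 57/100 → 1
L = 43/100 + 57/100 + 1 = 2 bits/symbol.

2 bits/symbol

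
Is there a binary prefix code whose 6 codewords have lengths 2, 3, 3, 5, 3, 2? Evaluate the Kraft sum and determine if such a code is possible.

0.90625; yes

With common denominator 2^5 = 32: Σ 2^(−ℓᵢ) = 8/32 + 4/32 + 4/32 + 1/32 + 4/32 + 8/32 = 29/32 = 0.90625.
Kraft's inequality requires Σ ≤ 1; here Σ = 0.90625 ≤ 1, so such a prefix code exists.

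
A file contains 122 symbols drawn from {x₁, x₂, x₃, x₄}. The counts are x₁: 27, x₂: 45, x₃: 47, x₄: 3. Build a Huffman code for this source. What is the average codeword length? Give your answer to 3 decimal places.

1.861 bits/symbol

Probabilities are the counts divided by 122.
Repeatedly combine the two least-probable nodes; the expected code length is the sum of the merged weights.
merge 3/122 + 27/122 → 15/61
merge 15/61 + 45/122 → 75/122
merge 47/122 + 75/122 → 1
L = 15/61 + 75/122 + 1 = 227/122 ≈ 1.861 bits/symbol.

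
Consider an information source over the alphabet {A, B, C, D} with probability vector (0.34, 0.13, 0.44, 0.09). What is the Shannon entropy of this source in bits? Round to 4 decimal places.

1.7456 bits

H = −Σ pᵢ log₂ pᵢ.
−0.34·log₂(0.34) = 0.5292
−0.13·log₂(0.13) = 0.3826
−0.44·log₂(0.44) = 0.5211
−0.09·log₂(0.09) = 0.3127
Sum ≈ 1.7456 → 1.7456 bits.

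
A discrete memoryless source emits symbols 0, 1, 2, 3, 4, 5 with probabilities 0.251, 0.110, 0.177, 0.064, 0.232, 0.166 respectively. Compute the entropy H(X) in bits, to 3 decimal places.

2.466 bits

H = −Σ pᵢ log₂ pᵢ.
−0.251·log₂(0.251) = 0.5006
−0.110·log₂(0.110) = 0.3503
−0.177·log₂(0.177) = 0.4422
−0.064·log₂(0.064) = 0.2538
−0.232·log₂(0.232) = 0.4890
−0.166·log₂(0.166) = 0.4301
Sum ≈ 2.4659 → 2.466 bits.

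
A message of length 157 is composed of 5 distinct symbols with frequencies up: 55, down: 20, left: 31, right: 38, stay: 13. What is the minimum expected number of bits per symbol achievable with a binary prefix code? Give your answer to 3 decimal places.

2.210 bits/symbol

Probabilities are the counts divided by 157.
Repeatedly combine the two least-probable nodes; the expected code length is the sum of the merged weights.
merge 13/157 + 20/157 → 33/157
merge 31/157 + 33/157 → 64/157
merge 38/157 + 55/157 → 93/157
merge 64/157 + 93/157 → 1
L = 33/157 + 64/157 + 93/157 + 1 = 347/157 ≈ 2.210 bits/symbol.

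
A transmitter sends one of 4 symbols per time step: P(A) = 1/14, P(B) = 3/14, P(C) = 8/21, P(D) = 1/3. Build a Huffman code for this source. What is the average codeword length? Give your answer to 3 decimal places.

Repeatedly combine the two least-probable nodes; the expected code length is the sum of the merged weights.
merge 1/14 + 3/14 → 2/7
merge 2/7 + 1/3 → 13/21
merge 8/21 + 13/21 → 1
L = 2/7 + 13/21 + 1 = 40/21 ≈ 1.905 bits/symbol.

1.905 bits/symbol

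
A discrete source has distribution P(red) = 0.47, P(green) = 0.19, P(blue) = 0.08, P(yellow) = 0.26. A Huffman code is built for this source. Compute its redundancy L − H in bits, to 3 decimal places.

Entropy H = −Σ p log₂ p ≈ 1.7640 bits.
Huffman merges: 2/25+19/100→27/100; 13/50+27/100→53/100; 47/100+53/100→1. L = 9/5 ≈ 1.8000.
L − H = 1.8000 − 1.7640 = 0.036 bits.

0.036 bits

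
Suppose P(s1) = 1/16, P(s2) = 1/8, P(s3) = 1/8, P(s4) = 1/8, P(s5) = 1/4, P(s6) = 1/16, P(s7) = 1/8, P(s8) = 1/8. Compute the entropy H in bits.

Each probability is a power of 1/2, so log₂(1/p) is an integer.
H = Σ p·log₂(1/p) = 1/16·4 + 1/8·3 + 1/8·3 + 1/8·3 + 1/4·2 + 1/16·4 + 1/8·3 + 1/8·3 = 2.875 bits.

2.875 bits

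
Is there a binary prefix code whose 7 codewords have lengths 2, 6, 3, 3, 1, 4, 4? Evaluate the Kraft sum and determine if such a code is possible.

With common denominator 2^6 = 64: Σ 2^(−ℓᵢ) = 16/64 + 1/64 + 8/64 + 8/64 + 32/64 + 4/64 + 4/64 = 73/64 = 1.140625.
Kraft's inequality requires Σ ≤ 1; here Σ = 1.140625 > 1, so no such prefix code exists.

1.140625; no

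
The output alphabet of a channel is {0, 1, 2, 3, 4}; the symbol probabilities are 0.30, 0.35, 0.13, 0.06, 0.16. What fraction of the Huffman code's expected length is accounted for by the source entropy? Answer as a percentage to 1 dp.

95.9%

Entropy H = −Σ p log₂ p ≈ 2.1004 bits.
Huffman merges: 3/50+13/100→19/100; 4/25+19/100→7/20; 3/10+7/20→13/20; 7/20+13/20→1. L = 219/100 ≈ 2.1900.
Efficiency = H/L = 2.1004/2.1900 = 95.9%.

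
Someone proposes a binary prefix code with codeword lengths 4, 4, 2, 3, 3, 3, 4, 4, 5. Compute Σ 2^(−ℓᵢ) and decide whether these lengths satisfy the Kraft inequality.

With common denominator 2^5 = 32: Σ 2^(−ℓᵢ) = 2/32 + 2/32 + 8/32 + 4/32 + 4/32 + 4/32 + 2/32 + 2/32 + 1/32 = 29/32 = 0.90625.
Kraft's inequality requires Σ ≤ 1; here Σ = 0.90625 ≤ 1, so such a prefix code exists.

0.90625; yes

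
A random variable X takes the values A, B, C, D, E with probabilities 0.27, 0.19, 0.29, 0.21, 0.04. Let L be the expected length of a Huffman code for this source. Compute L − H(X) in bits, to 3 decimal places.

0.088 bits

Entropy H = −Σ p log₂ p ≈ 2.1417 bits.
Huffman merges: 1/25+19/100→23/100; 21/100+23/100→11/25; 27/100+29/100→14/25; 11/25+14/25→1. L = 223/100 ≈ 2.2300.
L − H = 2.2300 − 2.1417 = 0.088 bits.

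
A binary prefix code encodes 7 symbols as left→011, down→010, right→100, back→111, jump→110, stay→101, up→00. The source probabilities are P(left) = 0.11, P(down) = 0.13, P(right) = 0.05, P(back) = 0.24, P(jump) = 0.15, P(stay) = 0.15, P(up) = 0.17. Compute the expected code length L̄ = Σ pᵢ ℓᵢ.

L̄ = Σ pᵢ·ℓᵢ = 0.11·3 + 0.13·3 + 0.05·3 + 0.24·3 + 0.15·3 + 0.15·3 + 0.17·2 = 2.83 bits/symbol.

2.83 bits/symbol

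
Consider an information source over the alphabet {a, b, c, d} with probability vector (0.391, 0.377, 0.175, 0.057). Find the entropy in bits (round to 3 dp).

H = −Σ pᵢ log₂ pᵢ.
−0.391·log₂(0.391) = 0.5297
−0.377·log₂(0.377) = 0.5306
−0.175·log₂(0.175) = 0.4401
−0.057·log₂(0.057) = 0.2356
Sum ≈ 1.7359 → 1.736 bits.

1.736 bits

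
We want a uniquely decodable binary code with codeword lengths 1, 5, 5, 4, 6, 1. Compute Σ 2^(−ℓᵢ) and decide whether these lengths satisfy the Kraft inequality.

1.140625; no

With common denominator 2^6 = 64: Σ 2^(−ℓᵢ) = 32/64 + 2/64 + 2/64 + 4/64 + 1/64 + 32/64 = 73/64 = 1.140625.
Kraft's inequality requires Σ ≤ 1; here Σ = 1.140625 > 1, so no such prefix code exists.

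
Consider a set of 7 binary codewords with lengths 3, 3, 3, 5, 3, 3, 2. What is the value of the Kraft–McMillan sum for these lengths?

With common denominator 2^5 = 32: Σ 2^(−ℓᵢ) = 4/32 + 4/32 + 4/32 + 1/32 + 4/32 + 4/32 + 8/32 = 29/32 = 0.90625.

0.90625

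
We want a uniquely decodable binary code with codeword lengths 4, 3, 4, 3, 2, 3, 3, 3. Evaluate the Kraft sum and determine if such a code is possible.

With common denominator 2^4 = 16: Σ 2^(−ℓᵢ) = 1/16 + 2/16 + 1/16 + 2/16 + 4/16 + 2/16 + 2/16 + 2/16 = 16/16 = 1.
Kraft's inequality requires Σ ≤ 1; here Σ = 1 ≤ 1, so such a prefix code exists.

1; yes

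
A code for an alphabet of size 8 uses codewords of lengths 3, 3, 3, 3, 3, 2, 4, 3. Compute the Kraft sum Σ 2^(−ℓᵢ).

1.0625

With common denominator 2^4 = 16: Σ 2^(−ℓᵢ) = 2/16 + 2/16 + 2/16 + 2/16 + 2/16 + 4/16 + 1/16 + 2/16 = 17/16 = 1.0625.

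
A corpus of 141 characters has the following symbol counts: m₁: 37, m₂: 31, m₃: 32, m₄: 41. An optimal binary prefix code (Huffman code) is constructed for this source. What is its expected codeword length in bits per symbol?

Probabilities are the counts divided by 141.
Repeatedly combine the two least-probable nodes; the expected code length is the sum of the merged weights.
merge 31/141 + 32/141 → 21/47
merge 37/141 + 41/141 → 26/47
merge 21/47 + 26/47 → 1
L = 21/47 + 26/47 + 1 = 2 bits/symbol.

2 bits/symbol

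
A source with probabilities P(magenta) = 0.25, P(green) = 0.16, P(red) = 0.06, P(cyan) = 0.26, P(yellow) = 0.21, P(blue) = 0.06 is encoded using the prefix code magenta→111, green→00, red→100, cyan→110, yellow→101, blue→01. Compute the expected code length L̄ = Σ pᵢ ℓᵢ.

2.78 bits/symbol

L̄ = Σ pᵢ·ℓᵢ = 0.25·3 + 0.16·2 + 0.06·3 + 0.26·3 + 0.21·3 + 0.06·2 = 2.78 bits/symbol.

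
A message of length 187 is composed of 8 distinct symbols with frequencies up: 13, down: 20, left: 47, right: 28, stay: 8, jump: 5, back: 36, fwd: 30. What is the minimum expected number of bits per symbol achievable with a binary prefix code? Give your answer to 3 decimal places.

2.765 bits/symbol

Probabilities are the counts divided by 187.
Repeatedly combine the two least-probable nodes; the expected code length is the sum of the merged weights.
merge 5/187 + 8/187 → 13/187
merge 13/187 + 13/187 → 26/187
merge 20/187 + 26/187 → 46/187
merge 28/187 + 30/187 → 58/187
merge 36/187 + 46/187 → 82/187
merge 47/187 + 58/187 → 105/187
merge 82/187 + 105/187 → 1
L = 13/187 + 26/187 + 46/187 + 58/187 + 82/187 + 105/187 + 1 = 47/17 ≈ 2.765 bits/symbol.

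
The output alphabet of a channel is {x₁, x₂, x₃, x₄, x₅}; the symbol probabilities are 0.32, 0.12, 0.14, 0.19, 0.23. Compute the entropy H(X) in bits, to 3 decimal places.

H = −Σ pᵢ log₂ pᵢ.
−0.32·log₂(0.32) = 0.5260
−0.12·log₂(0.12) = 0.3671
−0.14·log₂(0.14) = 0.3971
−0.19·log₂(0.19) = 0.4552
−0.23·log₂(0.23) = 0.4877
Sum ≈ 2.2331 → 2.233 bits.

2.233 bits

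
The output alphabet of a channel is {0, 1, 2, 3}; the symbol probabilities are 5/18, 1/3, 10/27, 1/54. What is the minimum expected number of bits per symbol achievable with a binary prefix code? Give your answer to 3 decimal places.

1.926 bits/symbol

Repeatedly combine the two least-probable nodes; the expected code length is the sum of the merged weights.
merge 1/54 + 5/18 → 8/27
merge 8/27 + 1/3 → 17/27
merge 10/27 + 17/27 → 1
L = 8/27 + 17/27 + 1 = 52/27 ≈ 1.926 bits/symbol.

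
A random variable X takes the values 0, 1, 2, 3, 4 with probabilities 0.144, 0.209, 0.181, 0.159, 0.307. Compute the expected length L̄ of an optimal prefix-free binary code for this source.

2.303 bits/symbol

Repeatedly combine the two least-probable nodes; the expected code length is the sum of the merged weights.
merge 18/125 + 159/1000 → 303/1000
merge 181/1000 + 209/1000 → 39/100
merge 303/1000 + 307/1000 → 61/100
merge 39/100 + 61/100 → 1
L = 303/1000 + 39/100 + 61/100 + 1 = 2303/1000 = 2.303 bits/symbol.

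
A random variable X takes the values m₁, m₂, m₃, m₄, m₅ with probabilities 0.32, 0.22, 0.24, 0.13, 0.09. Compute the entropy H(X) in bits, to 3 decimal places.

H = −Σ pᵢ log₂ pᵢ.
−0.32·log₂(0.32) = 0.5260
−0.22·log₂(0.22) = 0.4806
−0.24·log₂(0.24) = 0.4941
−0.13·log₂(0.13) = 0.3826
−0.09·log₂(0.09) = 0.3127
Sum ≈ 2.1960 → 2.196 bits.

2.196 bits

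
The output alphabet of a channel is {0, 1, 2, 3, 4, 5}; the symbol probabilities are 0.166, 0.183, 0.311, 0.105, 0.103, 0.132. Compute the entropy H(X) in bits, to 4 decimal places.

H = −Σ pᵢ log₂ pᵢ.
−0.166·log₂(0.166) = 0.4301
−0.183·log₂(0.183) = 0.4484
−0.311·log₂(0.311) = 0.5240
−0.105·log₂(0.105) = 0.3414
−0.103·log₂(0.103) = 0.3378
−0.132·log₂(0.132) = 0.3856
Sum ≈ 2.4673 → 2.4673 bits.

2.4673 bits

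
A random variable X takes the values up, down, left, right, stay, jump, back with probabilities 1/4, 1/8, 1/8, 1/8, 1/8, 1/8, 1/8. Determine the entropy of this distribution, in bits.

Each probability is a power of 1/2, so log₂(1/p) is an integer.
H = Σ p·log₂(1/p) = 1/4·2 + 1/8·3 + 1/8·3 + 1/8·3 + 1/8·3 + 1/8·3 + 1/8·3 = 2.75 bits.

2.75 bits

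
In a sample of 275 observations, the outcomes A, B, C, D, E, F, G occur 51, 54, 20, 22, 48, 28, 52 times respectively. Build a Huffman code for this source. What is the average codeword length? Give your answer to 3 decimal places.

Probabilities are the counts divided by 275.
Repeatedly combine the two least-probable nodes; the expected code length is the sum of the merged weights.
merge 4/55 + 2/25 → 42/275
merge 28/275 + 42/275 → 14/55
merge 48/275 + 51/275 → 9/25
merge 52/275 + 54/275 → 106/275
merge 14/55 + 9/25 → 169/275
merge 106/275 + 169/275 → 1
L = 42/275 + 14/55 + 9/25 + 106/275 + 169/275 + 1 = 761/275 ≈ 2.767 bits/symbol.

2.767 bits/symbol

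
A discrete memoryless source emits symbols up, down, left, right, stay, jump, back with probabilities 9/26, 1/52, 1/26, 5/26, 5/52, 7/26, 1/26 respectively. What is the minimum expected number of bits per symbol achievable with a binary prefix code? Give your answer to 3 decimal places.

2.346 bits/symbol

Repeatedly combine the two least-probable nodes; the expected code length is the sum of the merged weights.
merge 1/52 + 1/26 → 3/52
merge 1/26 + 3/52 → 5/52
merge 5/52 + 5/52 → 5/26
merge 5/26 + 5/26 → 5/13
merge 7/26 + 9/26 → 8/13
merge 5/13 + 8/13 → 1
L = 3/52 + 5/52 + 5/26 + 5/13 + 8/13 + 1 = 61/26 ≈ 2.346 bits/symbol.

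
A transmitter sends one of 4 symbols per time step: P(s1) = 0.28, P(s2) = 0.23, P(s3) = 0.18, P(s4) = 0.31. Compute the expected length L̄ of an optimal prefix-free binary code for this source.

Repeatedly combine the two least-probable nodes; the expected code length is the sum of the merged weights.
merge 9/50 + 23/100 → 41/100
merge 7/25 + 31/100 → 59/100
merge 41/100 + 59/100 → 1
L = 41/100 + 59/100 + 1 = 2 bits/symbol.

2 bits/symbol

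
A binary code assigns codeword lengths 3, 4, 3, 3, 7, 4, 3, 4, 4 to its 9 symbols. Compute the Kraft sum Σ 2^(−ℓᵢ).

With common denominator 2^7 = 128: Σ 2^(−ℓᵢ) = 16/128 + 8/128 + 16/128 + 16/128 + 1/128 + 8/128 + 16/128 + 8/128 + 8/128 = 97/128 = 0.7578125.

0.7578125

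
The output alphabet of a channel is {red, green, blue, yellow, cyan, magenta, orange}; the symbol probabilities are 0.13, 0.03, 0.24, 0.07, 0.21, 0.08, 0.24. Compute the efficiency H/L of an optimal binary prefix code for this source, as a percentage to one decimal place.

98.7%

Entropy H = −Σ p log₂ p ≈ 2.5556 bits.
Huffman merges: 3/100+7/100→1/10; 2/25+1/10→9/50; 13/100+9/50→31/100; 21/100+6/25→9/20; 6/25+31/100→11/20; 9/20+11/20→1. L = 259/100 ≈ 2.5900.
Efficiency = H/L = 2.5556/2.5900 = 98.7%.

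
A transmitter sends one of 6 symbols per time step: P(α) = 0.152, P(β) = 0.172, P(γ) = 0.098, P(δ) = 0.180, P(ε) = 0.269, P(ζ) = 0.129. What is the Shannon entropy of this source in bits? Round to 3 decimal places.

2.514 bits

H = −Σ pᵢ log₂ pᵢ.
−0.152·log₂(0.152) = 0.4131
−0.172·log₂(0.172) = 0.4368
−0.098·log₂(0.098) = 0.3284
−0.180·log₂(0.180) = 0.4453
−0.269·log₂(0.269) = 0.5096
−0.129·log₂(0.129) = 0.3811
Sum ≈ 2.5143 → 2.514 bits.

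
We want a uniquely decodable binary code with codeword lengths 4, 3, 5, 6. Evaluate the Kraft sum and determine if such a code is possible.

With common denominator 2^6 = 64: Σ 2^(−ℓᵢ) = 4/64 + 8/64 + 2/64 + 1/64 = 15/64 = 0.234375.
Kraft's inequality requires Σ ≤ 1; here Σ = 0.234375 ≤ 1, so such a prefix code exists.

0.234375; yes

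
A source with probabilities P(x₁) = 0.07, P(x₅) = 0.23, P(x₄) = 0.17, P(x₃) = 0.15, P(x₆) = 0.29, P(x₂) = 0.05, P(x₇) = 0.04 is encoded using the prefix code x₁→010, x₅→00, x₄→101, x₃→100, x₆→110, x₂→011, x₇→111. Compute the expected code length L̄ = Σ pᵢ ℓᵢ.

L̄ = Σ pᵢ·ℓᵢ = 0.07·3 + 0.23·2 + 0.17·3 + 0.15·3 + 0.29·3 + 0.05·3 + 0.04·3 = 2.77 bits/symbol.

2.77 bits/symbol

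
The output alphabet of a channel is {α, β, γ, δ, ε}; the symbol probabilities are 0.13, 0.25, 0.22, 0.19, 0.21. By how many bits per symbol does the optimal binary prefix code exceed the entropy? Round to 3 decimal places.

Entropy H = −Σ p log₂ p ≈ 2.2913 bits.
Huffman merges: 13/100+19/100→8/25; 21/100+11/50→43/100; 1/4+8/25→57/100; 43/100+57/100→1. L = 58/25 ≈ 2.3200.
L − H = 2.3200 − 2.2913 = 0.029 bits.

0.029 bits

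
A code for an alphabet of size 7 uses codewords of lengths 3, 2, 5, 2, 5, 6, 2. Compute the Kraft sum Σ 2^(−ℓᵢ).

With common denominator 2^6 = 64: Σ 2^(−ℓᵢ) = 8/64 + 16/64 + 2/64 + 16/64 + 2/64 + 1/64 + 16/64 = 61/64 = 0.953125.

0.953125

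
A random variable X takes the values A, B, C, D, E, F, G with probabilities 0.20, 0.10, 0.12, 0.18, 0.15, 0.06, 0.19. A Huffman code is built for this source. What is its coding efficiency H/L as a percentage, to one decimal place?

98.1%

Entropy H = −Σ p log₂ p ≈ 2.7183 bits.
Huffman merges: 3/50+1/10→4/25; 3/25+3/20→27/100; 4/25+9/50→17/50; 19/100+1/5→39/100; 27/100+17/50→61/100; 39/100+61/100→1. L = 277/100 ≈ 2.7700.
Efficiency = H/L = 2.7183/2.7700 = 98.1%.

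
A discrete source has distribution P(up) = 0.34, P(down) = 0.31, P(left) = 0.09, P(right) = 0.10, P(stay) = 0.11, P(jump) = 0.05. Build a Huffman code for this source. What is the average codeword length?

2.35 bits/symbol

Repeatedly combine the two least-probable nodes; the expected code length is the sum of the merged weights.
merge 1/20 + 9/100 → 7/50
merge 1/10 + 11/100 → 21/100
merge 7/50 + 21/100 → 7/20
merge 31/100 + 17/50 → 13/20
merge 7/20 + 13/20 → 1
L = 7/50 + 21/100 + 7/20 + 13/20 + 1 = 47/20 = 2.35 bits/symbol.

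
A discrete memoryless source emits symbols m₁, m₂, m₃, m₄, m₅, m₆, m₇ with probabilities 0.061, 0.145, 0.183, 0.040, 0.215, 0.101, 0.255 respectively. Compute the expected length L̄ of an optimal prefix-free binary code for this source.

2.631 bits/symbol

Repeatedly combine the two least-probable nodes; the expected code length is the sum of the merged weights.
merge 1/25 + 61/1000 → 101/1000
merge 101/1000 + 101/1000 → 101/500
merge 29/200 + 183/1000 → 41/125
merge 101/500 + 43/200 → 417/1000
merge 51/200 + 41/125 → 583/1000
merge 417/1000 + 583/1000 → 1
L = 101/1000 + 101/500 + 41/125 + 417/1000 + 583/1000 + 1 = 2631/1000 = 2.631 bits/symbol.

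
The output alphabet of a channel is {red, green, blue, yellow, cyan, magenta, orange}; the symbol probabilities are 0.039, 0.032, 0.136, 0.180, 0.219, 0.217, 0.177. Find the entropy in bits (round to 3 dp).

H = −Σ pᵢ log₂ pᵢ.
−0.039·log₂(0.039) = 0.1825
−0.032·log₂(0.032) = 0.1589
−0.136·log₂(0.136) = 0.3915
−0.180·log₂(0.180) = 0.4453
−0.219·log₂(0.219) = 0.4798
−0.217·log₂(0.217) = 0.4783
−0.177·log₂(0.177) = 0.4422
Sum ≈ 2.5785 → 2.579 bits.

2.579 bits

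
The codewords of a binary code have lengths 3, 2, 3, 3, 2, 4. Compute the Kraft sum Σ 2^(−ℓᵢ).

With common denominator 2^4 = 16: Σ 2^(−ℓᵢ) = 2/16 + 4/16 + 2/16 + 2/16 + 4/16 + 1/16 = 15/16 = 0.9375.

0.9375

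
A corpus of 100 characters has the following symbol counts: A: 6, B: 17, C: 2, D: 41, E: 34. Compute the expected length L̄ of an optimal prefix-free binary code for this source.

Probabilities are the counts divided by 100.
Repeatedly combine the two least-probable nodes; the expected code length is the sum of the merged weights.
merge 1/50 + 3/50 → 2/25
merge 2/25 + 17/100 → 1/4
merge 1/4 + 17/50 → 59/100
merge 41/100 + 59/100 → 1
L = 2/25 + 1/4 + 59/100 + 1 = 48/25 = 1.92 bits/symbol.

1.92 bits/symbol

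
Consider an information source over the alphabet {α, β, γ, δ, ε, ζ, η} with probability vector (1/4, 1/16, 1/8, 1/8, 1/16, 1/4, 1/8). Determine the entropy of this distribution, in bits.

2.625 bits

Each probability is a power of 1/2, so log₂(1/p) is an integer.
H = Σ p·log₂(1/p) = 1/4·2 + 1/16·4 + 1/8·3 + 1/8·3 + 1/16·4 + 1/4·2 + 1/8·3 = 2.625 bits.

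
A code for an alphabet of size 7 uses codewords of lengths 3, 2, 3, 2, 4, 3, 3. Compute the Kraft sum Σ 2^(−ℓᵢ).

1.0625

With common denominator 2^4 = 16: Σ 2^(−ℓᵢ) = 2/16 + 4/16 + 2/16 + 4/16 + 1/16 + 2/16 + 2/16 = 17/16 = 1.0625.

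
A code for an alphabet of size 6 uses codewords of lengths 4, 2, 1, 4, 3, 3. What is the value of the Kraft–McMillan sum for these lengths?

1.125

With common denominator 2^4 = 16: Σ 2^(−ℓᵢ) = 1/16 + 4/16 + 8/16 + 1/16 + 2/16 + 2/16 = 18/16 = 1.125.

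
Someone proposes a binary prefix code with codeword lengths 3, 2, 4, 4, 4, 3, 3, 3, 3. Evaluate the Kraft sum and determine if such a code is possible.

1.0625; no

With common denominator 2^4 = 16: Σ 2^(−ℓᵢ) = 2/16 + 4/16 + 1/16 + 1/16 + 1/16 + 2/16 + 2/16 + 2/16 + 2/16 = 17/16 = 1.0625.
Kraft's inequality requires Σ ≤ 1; here Σ = 1.0625 > 1, so no such prefix code exists.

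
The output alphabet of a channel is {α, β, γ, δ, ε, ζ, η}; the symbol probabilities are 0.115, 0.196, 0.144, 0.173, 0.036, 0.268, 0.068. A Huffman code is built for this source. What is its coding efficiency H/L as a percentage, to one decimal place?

Entropy H = −Σ p log₂ p ≈ 2.6056 bits.
Huffman merges: 9/250+17/250→13/125; 13/125+23/200→219/1000; 18/125+173/1000→317/1000; 49/250+219/1000→83/200; 67/250+317/1000→117/200; 83/200+117/200→1. L = 66/25 ≈ 2.6400.
Efficiency = H/L = 2.6056/2.6400 = 98.7%.

98.7%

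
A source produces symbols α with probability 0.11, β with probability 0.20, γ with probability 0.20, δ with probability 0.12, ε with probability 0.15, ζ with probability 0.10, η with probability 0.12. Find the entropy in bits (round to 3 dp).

2.756 bits

H = −Σ pᵢ log₂ pᵢ.
−0.11·log₂(0.11) = 0.3503
−0.20·log₂(0.20) = 0.4644
−0.20·log₂(0.20) = 0.4644
−0.12·log₂(0.12) = 0.3671
−0.15·log₂(0.15) = 0.4105
−0.10·log₂(0.10) = 0.3322
−0.12·log₂(0.12) = 0.3671
Sum ≈ 2.7559 → 2.756 bits.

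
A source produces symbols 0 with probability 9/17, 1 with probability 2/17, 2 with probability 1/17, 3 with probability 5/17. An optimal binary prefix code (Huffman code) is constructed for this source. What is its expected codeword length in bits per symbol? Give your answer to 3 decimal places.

1.647 bits/symbol

Repeatedly combine the two least-probable nodes; the expected code length is the sum of the merged weights.
merge 1/17 + 2/17 → 3/17
merge 3/17 + 5/17 → 8/17
merge 8/17 + 9/17 → 1
L = 3/17 + 8/17 + 1 = 28/17 ≈ 1.647 bits/symbol.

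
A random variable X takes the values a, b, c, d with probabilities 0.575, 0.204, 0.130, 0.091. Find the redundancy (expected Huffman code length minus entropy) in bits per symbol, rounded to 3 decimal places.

Entropy H = −Σ p log₂ p ≈ 1.6242 bits.
Huffman merges: 91/1000+13/100→221/1000; 51/250+221/1000→17/40; 17/40+23/40→1. L = 823/500 ≈ 1.6460.
L − H = 1.6460 − 1.6242 = 0.022 bits.

0.022 bits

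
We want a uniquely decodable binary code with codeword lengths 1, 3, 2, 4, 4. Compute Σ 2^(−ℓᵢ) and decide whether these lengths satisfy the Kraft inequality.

With common denominator 2^4 = 16: Σ 2^(−ℓᵢ) = 8/16 + 2/16 + 4/16 + 1/16 + 1/16 = 16/16 = 1.
Kraft's inequality requires Σ ≤ 1; here Σ = 1 ≤ 1, so such a prefix code exists.

1; yes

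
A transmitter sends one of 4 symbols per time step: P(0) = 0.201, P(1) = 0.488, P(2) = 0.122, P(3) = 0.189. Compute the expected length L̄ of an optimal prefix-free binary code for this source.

Repeatedly combine the two least-probable nodes; the expected code length is the sum of the merged weights.
merge 61/500 + 189/1000 → 311/1000
merge 201/1000 + 311/1000 → 64/125
merge 61/125 + 64/125 → 1
L = 311/1000 + 64/125 + 1 = 1823/1000 = 1.823 bits/symbol.

1.823 bits/symbol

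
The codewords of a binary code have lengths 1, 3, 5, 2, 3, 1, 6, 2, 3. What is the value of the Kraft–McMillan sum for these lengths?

With common denominator 2^6 = 64: Σ 2^(−ℓᵢ) = 32/64 + 8/64 + 2/64 + 16/64 + 8/64 + 32/64 + 1/64 + 16/64 + 8/64 = 123/64 = 1.921875.

1.921875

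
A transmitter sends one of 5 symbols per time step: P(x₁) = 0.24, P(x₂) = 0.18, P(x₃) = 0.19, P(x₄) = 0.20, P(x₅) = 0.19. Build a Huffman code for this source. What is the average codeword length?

2.37 bits/symbol

Repeatedly combine the two least-probable nodes; the expected code length is the sum of the merged weights.
merge 9/50 + 19/100 → 37/100
merge 19/100 + 1/5 → 39/100
merge 6/25 + 37/100 → 61/100
merge 39/100 + 61/100 → 1
L = 37/100 + 39/100 + 61/100 + 1 = 237/100 = 2.37 bits/symbol.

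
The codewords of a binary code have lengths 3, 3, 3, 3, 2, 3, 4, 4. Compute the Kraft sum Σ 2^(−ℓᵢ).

1

With common denominator 2^4 = 16: Σ 2^(−ℓᵢ) = 2/16 + 2/16 + 2/16 + 2/16 + 4/16 + 2/16 + 1/16 + 1/16 = 16/16 = 1.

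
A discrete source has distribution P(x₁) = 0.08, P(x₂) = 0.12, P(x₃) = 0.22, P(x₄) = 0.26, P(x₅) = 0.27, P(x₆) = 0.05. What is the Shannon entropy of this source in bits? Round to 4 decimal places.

H = −Σ pᵢ log₂ pᵢ.
−0.08·log₂(0.08) = 0.2915
−0.12·log₂(0.12) = 0.3671
−0.22·log₂(0.22) = 0.4806
−0.26·log₂(0.26) = 0.5053
−0.27·log₂(0.27) = 0.5100
−0.05·log₂(0.05) = 0.2161
Sum ≈ 2.3706 → 2.3706 bits.

2.3706 bits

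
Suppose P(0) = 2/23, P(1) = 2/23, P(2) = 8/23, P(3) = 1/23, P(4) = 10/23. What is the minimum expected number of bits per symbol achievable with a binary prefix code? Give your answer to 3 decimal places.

1.913 bits/symbol

Repeatedly combine the two least-probable nodes; the expected code length is the sum of the merged weights.
merge 1/23 + 2/23 → 3/23
merge 2/23 + 3/23 → 5/23
merge 5/23 + 8/23 → 13/23
merge 10/23 + 13/23 → 1
L = 3/23 + 5/23 + 13/23 + 1 = 44/23 ≈ 1.913 bits/symbol.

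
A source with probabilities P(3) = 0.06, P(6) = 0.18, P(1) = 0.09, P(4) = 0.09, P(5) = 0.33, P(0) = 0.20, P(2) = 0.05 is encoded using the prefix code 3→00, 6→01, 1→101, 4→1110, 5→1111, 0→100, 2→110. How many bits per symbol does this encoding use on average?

3.18 bits/symbol

L̄ = Σ pᵢ·ℓᵢ = 0.06·2 + 0.18·2 + 0.09·3 + 0.09·4 + 0.33·4 + 0.20·3 + 0.05·3 = 3.18 bits/symbol.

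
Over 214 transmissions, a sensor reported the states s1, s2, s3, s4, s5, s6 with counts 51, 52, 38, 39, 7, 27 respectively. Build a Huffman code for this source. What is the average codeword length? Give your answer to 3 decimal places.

2.495 bits/symbol

Probabilities are the counts divided by 214.
Repeatedly combine the two least-probable nodes; the expected code length is the sum of the merged weights.
merge 7/214 + 27/214 → 17/107
merge 17/107 + 19/107 → 36/107
merge 39/214 + 51/214 → 45/107
merge 26/107 + 36/107 → 62/107
merge 45/107 + 62/107 → 1
L = 17/107 + 36/107 + 45/107 + 62/107 + 1 = 267/107 ≈ 2.495 bits/symbol.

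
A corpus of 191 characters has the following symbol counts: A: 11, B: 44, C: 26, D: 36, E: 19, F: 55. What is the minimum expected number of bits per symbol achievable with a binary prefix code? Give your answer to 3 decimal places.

2.450 bits/symbol

Probabilities are the counts divided by 191.
Repeatedly combine the two least-probable nodes; the expected code length is the sum of the merged weights.
merge 11/191 + 19/191 → 30/191
merge 26/191 + 30/191 → 56/191
merge 36/191 + 44/191 → 80/191
merge 55/191 + 56/191 → 111/191
merge 80/191 + 111/191 → 1
L = 30/191 + 56/191 + 80/191 + 111/191 + 1 = 468/191 ≈ 2.450 bits/symbol.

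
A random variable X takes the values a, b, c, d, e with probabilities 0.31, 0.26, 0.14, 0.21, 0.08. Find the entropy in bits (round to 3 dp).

2.191 bits

H = −Σ pᵢ log₂ pᵢ.
−0.31·log₂(0.31) = 0.5238
−0.26·log₂(0.26) = 0.5053
−0.14·log₂(0.14) = 0.3971
−0.21·log₂(0.21) = 0.4728
−0.08·log₂(0.08) = 0.2915
Sum ≈ 2.1905 → 2.191 bits.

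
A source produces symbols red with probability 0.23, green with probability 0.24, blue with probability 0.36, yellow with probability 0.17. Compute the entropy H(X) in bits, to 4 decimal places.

H = −Σ pᵢ log₂ pᵢ.
−0.23·log₂(0.23) = 0.4877
−0.24·log₂(0.24) = 0.4941
−0.36·log₂(0.36) = 0.5306
−0.17·log₂(0.17) = 0.4346
Sum ≈ 1.9470 → 1.9470 bits.

1.9470 bits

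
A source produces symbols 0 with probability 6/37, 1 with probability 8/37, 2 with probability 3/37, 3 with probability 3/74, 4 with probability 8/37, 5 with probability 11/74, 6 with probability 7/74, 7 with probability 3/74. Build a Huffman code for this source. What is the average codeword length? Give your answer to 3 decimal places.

Repeatedly combine the two least-probable nodes; the expected code length is the sum of the merged weights.
merge 3/74 + 3/74 → 3/37
merge 3/37 + 3/37 → 6/37
merge 7/74 + 11/74 → 9/37
merge 6/37 + 6/37 → 12/37
merge 8/37 + 8/37 → 16/37
merge 9/37 + 12/37 → 21/37
merge 16/37 + 21/37 → 1
L = 3/37 + 6/37 + 9/37 + 12/37 + 16/37 + 21/37 + 1 = 104/37 ≈ 2.811 bits/symbol.

2.811 bits/symbol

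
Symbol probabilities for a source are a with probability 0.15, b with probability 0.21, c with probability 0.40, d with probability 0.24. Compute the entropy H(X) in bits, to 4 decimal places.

H = −Σ pᵢ log₂ pᵢ.
−0.15·log₂(0.15) = 0.4105
−0.21·log₂(0.21) = 0.4728
−0.40·log₂(0.40) = 0.5288
−0.24·log₂(0.24) = 0.4941
Sum ≈ 1.9063 → 1.9063 bits.

1.9063 bits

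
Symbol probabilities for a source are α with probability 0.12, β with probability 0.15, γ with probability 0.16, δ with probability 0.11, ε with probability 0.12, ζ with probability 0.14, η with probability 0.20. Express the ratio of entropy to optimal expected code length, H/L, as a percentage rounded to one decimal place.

Entropy H = −Σ p log₂ p ≈ 2.7795 bits.
Huffman merges: 11/100+3/25→23/100; 3/25+7/50→13/50; 3/20+4/25→31/100; 1/5+23/100→43/100; 13/50+31/100→57/100; 43/100+57/100→1. L = 14/5 ≈ 2.8000.
Efficiency = H/L = 2.7795/2.8000 = 99.3%.

99.3%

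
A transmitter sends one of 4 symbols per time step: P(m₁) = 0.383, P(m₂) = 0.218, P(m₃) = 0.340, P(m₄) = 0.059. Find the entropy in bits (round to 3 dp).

H = −Σ pᵢ log₂ pᵢ.
−0.383·log₂(0.383) = 0.5303
−0.218·log₂(0.218) = 0.4791
−0.340·log₂(0.340) = 0.5292
−0.059·log₂(0.059) = 0.2409
Sum ≈ 1.7795 → 1.779 bits.

1.779 bits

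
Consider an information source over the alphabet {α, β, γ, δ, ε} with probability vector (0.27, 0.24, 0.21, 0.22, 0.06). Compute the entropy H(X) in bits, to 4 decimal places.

2.2011 bits

H = −Σ pᵢ log₂ pᵢ.
−0.27·log₂(0.27) = 0.5100
−0.24·log₂(0.24) = 0.4941
−0.21·log₂(0.21) = 0.4728
−0.22·log₂(0.22) = 0.4806
−0.06·log₂(0.06) = 0.2435
Sum ≈ 2.2011 → 2.2011 bits.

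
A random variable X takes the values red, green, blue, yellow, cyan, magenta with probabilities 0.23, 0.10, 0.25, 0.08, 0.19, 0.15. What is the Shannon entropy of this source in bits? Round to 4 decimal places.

H = −Σ pᵢ log₂ pᵢ.
−0.23·log₂(0.23) = 0.4877
−0.10·log₂(0.10) = 0.3322
−0.25·log₂(0.25) = 0.5000
−0.08·log₂(0.08) = 0.2915
−0.19·log₂(0.19) = 0.4552
−0.15·log₂(0.15) = 0.4105
Sum ≈ 2.4771 → 2.4771 bits.

2.4771 bits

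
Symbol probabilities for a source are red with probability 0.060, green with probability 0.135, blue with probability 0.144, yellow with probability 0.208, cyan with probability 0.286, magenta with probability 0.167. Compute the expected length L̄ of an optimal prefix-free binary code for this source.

Repeatedly combine the two least-probable nodes; the expected code length is the sum of the merged weights.
merge 3/50 + 27/200 → 39/200
merge 18/125 + 167/1000 → 311/1000
merge 39/200 + 26/125 → 403/1000
merge 143/500 + 311/1000 → 597/1000
merge 403/1000 + 597/1000 → 1
L = 39/200 + 311/1000 + 403/1000 + 597/1000 + 1 = 1253/500 = 2.506 bits/symbol.

2.506 bits/symbol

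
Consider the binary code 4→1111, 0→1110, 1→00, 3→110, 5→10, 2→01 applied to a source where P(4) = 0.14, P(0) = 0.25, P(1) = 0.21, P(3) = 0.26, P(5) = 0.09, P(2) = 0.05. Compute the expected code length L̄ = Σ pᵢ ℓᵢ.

3.04 bits/symbol

L̄ = Σ pᵢ·ℓᵢ = 0.14·4 + 0.25·4 + 0.21·2 + 0.26·3 + 0.09·2 + 0.05·2 = 3.04 bits/symbol.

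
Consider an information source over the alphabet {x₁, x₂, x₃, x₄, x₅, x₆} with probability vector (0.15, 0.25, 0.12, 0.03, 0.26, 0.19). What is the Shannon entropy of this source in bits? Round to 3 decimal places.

2.390 bits

H = −Σ pᵢ log₂ pᵢ.
−0.15·log₂(0.15) = 0.4105
−0.25·log₂(0.25) = 0.5000
−0.12·log₂(0.12) = 0.3671
−0.03·log₂(0.03) = 0.1518
−0.26·log₂(0.26) = 0.5053
−0.19·log₂(0.19) = 0.4552
Sum ≈ 2.3899 → 2.390 bits.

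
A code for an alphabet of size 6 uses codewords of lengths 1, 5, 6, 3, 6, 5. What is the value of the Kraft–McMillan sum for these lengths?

With common denominator 2^6 = 64: Σ 2^(−ℓᵢ) = 32/64 + 2/64 + 1/64 + 8/64 + 1/64 + 2/64 = 46/64 = 0.71875.

0.71875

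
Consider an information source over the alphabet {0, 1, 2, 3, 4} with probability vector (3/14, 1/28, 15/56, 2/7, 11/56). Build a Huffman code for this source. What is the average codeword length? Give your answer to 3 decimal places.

2.232 bits/symbol

Repeatedly combine the two least-probable nodes; the expected code length is the sum of the merged weights.
merge 1/28 + 11/56 → 13/56
merge 3/14 + 13/56 → 25/56
merge 15/56 + 2/7 → 31/56
merge 25/56 + 31/56 → 1
L = 13/56 + 25/56 + 31/56 + 1 = 125/56 ≈ 2.232 bits/symbol.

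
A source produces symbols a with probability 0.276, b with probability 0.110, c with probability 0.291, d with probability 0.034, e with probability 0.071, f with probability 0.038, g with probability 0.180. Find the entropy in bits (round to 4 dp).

2.4425 bits

H = −Σ pᵢ log₂ pᵢ.
−0.276·log₂(0.276) = 0.5126
−0.110·log₂(0.110) = 0.3503
−0.291·log₂(0.291) = 0.5182
−0.034·log₂(0.034) = 0.1659
−0.071·log₂(0.071) = 0.2709
−0.038·log₂(0.038) = 0.1793
−0.180·log₂(0.180) = 0.4453
Sum ≈ 2.4425 → 2.4425 bits.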